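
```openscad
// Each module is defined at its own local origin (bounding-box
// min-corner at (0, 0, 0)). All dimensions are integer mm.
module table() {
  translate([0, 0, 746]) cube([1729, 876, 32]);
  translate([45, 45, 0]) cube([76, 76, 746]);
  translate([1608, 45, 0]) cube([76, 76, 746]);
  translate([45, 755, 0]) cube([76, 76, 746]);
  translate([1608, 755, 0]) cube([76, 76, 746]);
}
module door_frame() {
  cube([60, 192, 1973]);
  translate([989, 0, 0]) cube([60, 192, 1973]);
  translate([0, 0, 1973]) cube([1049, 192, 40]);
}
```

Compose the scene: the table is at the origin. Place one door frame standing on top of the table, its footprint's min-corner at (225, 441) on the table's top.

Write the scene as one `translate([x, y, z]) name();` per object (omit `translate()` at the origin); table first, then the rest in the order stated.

table();
translate([225, 441, 778]) door_frame();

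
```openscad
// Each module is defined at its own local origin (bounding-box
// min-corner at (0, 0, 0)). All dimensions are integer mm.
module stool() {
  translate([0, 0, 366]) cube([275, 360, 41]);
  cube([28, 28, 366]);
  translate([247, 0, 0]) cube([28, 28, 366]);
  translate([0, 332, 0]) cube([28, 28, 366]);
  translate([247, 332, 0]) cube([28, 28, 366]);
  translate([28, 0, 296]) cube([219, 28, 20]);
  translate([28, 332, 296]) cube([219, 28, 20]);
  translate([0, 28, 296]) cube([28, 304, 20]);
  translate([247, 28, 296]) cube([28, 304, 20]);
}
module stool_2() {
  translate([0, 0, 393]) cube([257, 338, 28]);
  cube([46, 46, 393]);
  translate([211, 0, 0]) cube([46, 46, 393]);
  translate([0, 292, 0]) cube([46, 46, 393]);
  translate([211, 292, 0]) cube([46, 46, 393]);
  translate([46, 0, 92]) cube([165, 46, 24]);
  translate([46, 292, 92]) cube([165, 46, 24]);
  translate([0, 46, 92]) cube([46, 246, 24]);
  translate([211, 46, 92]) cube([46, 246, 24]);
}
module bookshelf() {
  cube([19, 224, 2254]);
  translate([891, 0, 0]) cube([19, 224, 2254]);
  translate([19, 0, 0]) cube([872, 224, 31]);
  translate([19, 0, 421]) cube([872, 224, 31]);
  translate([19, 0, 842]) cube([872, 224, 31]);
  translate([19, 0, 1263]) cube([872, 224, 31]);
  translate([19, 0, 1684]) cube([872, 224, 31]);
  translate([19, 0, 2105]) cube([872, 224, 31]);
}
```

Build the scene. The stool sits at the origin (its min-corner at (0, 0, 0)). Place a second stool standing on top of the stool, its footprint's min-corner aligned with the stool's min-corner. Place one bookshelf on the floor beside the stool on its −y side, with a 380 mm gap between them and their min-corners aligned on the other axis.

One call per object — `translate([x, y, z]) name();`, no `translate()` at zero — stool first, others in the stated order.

stool();
translate([0, 0, 407]) stool_2();
translate([0, -604, 0]) bookshelf();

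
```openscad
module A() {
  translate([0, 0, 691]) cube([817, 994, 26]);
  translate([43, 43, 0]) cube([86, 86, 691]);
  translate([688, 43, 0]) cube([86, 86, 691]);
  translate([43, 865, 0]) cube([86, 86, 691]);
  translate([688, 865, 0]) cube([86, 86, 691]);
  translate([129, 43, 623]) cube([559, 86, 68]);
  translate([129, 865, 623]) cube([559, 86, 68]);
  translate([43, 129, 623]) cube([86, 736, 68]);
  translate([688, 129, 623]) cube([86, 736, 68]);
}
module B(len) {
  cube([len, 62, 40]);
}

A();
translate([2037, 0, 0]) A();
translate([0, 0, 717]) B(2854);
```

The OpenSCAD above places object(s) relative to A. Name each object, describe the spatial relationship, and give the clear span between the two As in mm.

A is a table. B is a beam. A beam spans the tops of two tables. The clear span between the two tables is 1220 mm.

Second table starts at x = 2037; first ends at x = 817; clear span = 2037 − 817 = 1220 mm.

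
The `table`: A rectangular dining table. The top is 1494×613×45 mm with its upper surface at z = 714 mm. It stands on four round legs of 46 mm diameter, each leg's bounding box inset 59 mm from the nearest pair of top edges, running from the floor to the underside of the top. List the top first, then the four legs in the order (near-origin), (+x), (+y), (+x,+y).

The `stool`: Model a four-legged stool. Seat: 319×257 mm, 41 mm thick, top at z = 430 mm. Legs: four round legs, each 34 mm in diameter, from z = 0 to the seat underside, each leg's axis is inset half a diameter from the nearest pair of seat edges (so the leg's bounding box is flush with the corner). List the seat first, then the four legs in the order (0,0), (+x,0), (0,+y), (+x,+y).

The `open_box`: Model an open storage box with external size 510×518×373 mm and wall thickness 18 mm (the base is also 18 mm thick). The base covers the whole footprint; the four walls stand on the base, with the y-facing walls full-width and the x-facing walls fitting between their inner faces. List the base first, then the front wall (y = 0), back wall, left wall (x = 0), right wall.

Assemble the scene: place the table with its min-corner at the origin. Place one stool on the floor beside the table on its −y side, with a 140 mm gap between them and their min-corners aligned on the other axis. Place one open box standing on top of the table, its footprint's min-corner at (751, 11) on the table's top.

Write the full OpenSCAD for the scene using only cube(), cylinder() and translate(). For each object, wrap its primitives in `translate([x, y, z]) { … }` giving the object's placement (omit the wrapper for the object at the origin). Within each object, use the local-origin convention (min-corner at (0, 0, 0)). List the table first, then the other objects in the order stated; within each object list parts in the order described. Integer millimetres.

translate([0, 0, 669]) cube([1494, 613, 45]);
translate([82, 82, 0]) cylinder(h = 669, r = 23);
translate([1412, 82, 0]) cylinder(h = 669, r = 23);
translate([82, 531, 0]) cylinder(h = 669, r = 23);
translate([1412, 531, 0]) cylinder(h = 669, r = 23);
translate([0, -397, 0]) {
  translate([0, 0, 389]) cube([319, 257, 41]);
  translate([17, 17, 0]) cylinder(h = 389, r = 17);
  translate([302, 17, 0]) cylinder(h = 389, r = 17);
  translate([17, 240, 0]) cylinder(h = 389, r = 17);
  translate([302, 240, 0]) cylinder(h = 389, r = 17);
}
translate([751, 11, 714]) {
  cube([510, 518, 18]);
  translate([0, 0, 18]) cube([510, 18, 355]);
  translate([0, 500, 18]) cube([510, 18, 355]);
  translate([0, 18, 18]) cube([18, 482, 355]);
  translate([492, 18, 18]) cube([18, 482, 355]);
}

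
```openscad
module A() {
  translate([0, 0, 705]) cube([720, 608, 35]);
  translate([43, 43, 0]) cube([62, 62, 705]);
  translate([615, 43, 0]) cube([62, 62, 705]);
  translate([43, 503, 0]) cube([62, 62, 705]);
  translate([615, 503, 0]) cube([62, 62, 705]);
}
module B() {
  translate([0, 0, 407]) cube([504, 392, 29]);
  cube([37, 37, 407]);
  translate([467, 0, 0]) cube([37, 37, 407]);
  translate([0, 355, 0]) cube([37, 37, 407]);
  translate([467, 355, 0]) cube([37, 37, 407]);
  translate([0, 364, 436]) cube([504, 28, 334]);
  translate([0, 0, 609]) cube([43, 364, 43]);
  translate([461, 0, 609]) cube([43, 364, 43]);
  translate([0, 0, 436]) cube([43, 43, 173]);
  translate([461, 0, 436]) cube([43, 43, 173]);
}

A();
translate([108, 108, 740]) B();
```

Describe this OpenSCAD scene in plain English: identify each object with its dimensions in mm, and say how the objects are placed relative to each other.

A is a table: top 720 mm (x) × 608 mm (y), 35 mm thick, upper face at z = 740 mm, on four 62×62 mm square legs, each inset 43 mm from the nearest pair of top edges, running from z = 0 to the bottom of the top.

B is a chair. The seat is a 504×392×29 mm slab with its top at z = 436 mm, on four 37×37 mm corner legs (flush with the seat edges, standing on z = 0). A flat backrest 28 mm thick, 334 mm tall, spans the full seat width and rises from the seat top along its +y edge, rear face flush with the rear of the seat. Two armrests of 43×43 mm section run along each side from the seat's front edge to the front of the backrest, top faces 216 mm above the seat top and outer faces flush with the seat's x-edges; a 43×43 mm post under the front of each armrest stands on the seat at the front corner.

The chair is on top of the table, centred.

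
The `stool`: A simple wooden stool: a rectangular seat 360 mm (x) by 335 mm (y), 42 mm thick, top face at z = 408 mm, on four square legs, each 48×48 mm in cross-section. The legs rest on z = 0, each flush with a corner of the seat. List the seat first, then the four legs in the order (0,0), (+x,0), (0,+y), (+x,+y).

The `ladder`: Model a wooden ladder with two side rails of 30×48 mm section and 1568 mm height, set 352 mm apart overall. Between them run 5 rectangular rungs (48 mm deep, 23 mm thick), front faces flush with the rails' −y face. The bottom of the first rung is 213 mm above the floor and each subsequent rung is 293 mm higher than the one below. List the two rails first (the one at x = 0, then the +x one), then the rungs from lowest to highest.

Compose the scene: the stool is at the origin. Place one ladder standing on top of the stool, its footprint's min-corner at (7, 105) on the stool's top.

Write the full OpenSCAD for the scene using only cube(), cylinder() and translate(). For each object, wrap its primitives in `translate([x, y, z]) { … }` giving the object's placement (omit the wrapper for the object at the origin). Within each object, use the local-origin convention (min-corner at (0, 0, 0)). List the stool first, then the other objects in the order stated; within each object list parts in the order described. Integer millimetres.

translate([0, 0, 366]) cube([360, 335, 42]);
cube([48, 48, 366]);
translate([312, 0, 0]) cube([48, 48, 366]);
translate([0, 287, 0]) cube([48, 48, 366]);
translate([312, 287, 0]) cube([48, 48, 366]);
translate([7, 105, 408]) {
  cube([30, 48, 1568]);
  translate([322, 0, 0]) cube([30, 48, 1568]);
  translate([30, 0, 213]) cube([292, 48, 23]);
  translate([30, 0, 506]) cube([292, 48, 23]);
  translate([30, 0, 799]) cube([292, 48, 23]);
  translate([30, 0, 1092]) cube([292, 48, 23]);
  translate([30, 0, 1385]) cube([292, 48, 23]);
}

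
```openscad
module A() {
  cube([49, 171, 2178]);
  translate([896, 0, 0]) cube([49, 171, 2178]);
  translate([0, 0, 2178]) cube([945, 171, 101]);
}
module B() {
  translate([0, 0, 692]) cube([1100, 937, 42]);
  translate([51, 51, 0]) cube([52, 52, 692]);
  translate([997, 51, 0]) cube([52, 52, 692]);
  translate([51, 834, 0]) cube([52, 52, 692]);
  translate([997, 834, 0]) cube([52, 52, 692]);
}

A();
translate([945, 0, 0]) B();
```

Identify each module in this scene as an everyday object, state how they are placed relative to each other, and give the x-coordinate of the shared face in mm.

A is a door frame. B is a table. The table is against the door frame's +x side, with their −y faces flush. The x-coordinate of the shared face is 945 mm.

The door frame's +x face and the table's −x face are both at x = 945 mm.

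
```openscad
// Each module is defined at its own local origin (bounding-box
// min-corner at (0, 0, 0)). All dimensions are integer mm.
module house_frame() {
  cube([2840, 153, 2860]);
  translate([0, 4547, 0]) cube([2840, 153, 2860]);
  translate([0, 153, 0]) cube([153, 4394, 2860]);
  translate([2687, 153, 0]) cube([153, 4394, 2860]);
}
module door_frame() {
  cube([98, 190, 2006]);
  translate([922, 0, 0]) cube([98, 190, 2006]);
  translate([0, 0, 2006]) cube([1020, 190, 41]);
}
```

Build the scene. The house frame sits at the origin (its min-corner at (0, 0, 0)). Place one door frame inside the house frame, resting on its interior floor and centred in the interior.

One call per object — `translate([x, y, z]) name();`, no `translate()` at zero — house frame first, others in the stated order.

house_frame();
translate([910, 2255, 0]) door_frame();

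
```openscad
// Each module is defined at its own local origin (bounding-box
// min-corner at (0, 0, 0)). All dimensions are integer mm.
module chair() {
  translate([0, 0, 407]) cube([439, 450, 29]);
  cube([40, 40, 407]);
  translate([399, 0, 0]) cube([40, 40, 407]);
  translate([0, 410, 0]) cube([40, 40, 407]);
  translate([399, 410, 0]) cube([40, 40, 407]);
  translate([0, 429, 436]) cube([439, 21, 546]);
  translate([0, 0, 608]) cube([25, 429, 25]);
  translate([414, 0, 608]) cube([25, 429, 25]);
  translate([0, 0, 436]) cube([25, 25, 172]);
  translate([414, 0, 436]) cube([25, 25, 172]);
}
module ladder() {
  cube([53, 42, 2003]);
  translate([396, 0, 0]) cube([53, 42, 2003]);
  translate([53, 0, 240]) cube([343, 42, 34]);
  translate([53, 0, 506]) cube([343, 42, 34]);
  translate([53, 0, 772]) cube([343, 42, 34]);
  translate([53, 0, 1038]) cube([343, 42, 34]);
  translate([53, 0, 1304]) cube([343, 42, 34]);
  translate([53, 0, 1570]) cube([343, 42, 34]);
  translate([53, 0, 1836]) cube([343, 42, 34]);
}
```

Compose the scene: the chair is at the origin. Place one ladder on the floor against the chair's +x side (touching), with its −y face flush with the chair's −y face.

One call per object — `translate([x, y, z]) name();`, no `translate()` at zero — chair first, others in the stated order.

chair();
translate([439, 0, 0]) ladder();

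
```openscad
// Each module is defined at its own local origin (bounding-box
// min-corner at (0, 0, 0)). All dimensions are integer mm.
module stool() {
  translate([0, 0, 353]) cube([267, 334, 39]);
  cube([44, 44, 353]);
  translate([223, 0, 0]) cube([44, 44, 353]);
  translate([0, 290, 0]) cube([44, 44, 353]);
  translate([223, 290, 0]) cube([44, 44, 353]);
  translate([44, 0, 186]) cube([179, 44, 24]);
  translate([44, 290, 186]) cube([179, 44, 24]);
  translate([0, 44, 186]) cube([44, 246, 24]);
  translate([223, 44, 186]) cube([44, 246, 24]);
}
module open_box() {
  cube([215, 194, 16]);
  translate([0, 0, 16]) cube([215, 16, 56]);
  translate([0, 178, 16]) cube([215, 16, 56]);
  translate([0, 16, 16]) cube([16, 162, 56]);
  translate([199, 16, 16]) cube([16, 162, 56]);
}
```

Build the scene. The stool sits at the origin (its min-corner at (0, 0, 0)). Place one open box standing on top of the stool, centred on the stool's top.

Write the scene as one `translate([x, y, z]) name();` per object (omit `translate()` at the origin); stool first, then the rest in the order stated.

stool();
translate([26, 70, 392]) open_box();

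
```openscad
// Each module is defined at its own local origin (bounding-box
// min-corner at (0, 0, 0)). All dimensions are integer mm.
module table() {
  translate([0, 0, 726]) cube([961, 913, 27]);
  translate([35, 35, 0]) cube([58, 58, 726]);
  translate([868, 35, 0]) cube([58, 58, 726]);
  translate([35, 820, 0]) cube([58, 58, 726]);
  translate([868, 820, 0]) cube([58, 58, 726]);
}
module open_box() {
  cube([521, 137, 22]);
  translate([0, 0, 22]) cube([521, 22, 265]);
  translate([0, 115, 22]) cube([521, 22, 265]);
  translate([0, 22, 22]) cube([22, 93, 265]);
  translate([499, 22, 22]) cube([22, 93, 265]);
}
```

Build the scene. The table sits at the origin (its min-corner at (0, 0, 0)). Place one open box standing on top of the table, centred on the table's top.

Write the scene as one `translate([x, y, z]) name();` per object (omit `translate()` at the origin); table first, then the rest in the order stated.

table();
translate([220, 388, 753]) open_box();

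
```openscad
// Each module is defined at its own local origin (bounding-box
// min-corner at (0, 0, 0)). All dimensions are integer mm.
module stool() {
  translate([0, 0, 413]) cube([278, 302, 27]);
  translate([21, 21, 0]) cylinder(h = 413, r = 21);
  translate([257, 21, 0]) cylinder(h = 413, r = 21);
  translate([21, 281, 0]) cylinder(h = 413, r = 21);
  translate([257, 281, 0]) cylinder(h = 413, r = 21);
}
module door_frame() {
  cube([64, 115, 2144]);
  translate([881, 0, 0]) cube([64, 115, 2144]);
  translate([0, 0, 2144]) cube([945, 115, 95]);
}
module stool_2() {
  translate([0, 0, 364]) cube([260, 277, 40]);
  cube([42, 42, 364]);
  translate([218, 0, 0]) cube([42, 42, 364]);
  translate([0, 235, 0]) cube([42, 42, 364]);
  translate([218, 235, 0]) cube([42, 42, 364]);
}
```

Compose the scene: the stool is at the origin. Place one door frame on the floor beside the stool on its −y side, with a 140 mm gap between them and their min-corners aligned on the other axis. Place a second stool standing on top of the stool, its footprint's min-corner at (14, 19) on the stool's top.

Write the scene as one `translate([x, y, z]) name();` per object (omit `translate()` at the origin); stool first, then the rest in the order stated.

stool();
translate([0, -255, 0]) door_frame();
translate([14, 19, 440]) stool_2();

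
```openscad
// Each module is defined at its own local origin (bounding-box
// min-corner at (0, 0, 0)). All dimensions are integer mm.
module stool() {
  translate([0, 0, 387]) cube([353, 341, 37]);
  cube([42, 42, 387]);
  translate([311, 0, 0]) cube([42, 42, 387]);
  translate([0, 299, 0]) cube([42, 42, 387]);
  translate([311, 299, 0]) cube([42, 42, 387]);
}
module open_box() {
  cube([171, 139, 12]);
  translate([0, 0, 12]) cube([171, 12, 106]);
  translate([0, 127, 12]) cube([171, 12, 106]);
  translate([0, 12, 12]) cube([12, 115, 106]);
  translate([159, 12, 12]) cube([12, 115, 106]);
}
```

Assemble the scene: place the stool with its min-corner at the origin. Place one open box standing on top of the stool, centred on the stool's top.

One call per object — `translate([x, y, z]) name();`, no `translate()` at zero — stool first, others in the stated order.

stool();
translate([91, 101, 424]) open_box();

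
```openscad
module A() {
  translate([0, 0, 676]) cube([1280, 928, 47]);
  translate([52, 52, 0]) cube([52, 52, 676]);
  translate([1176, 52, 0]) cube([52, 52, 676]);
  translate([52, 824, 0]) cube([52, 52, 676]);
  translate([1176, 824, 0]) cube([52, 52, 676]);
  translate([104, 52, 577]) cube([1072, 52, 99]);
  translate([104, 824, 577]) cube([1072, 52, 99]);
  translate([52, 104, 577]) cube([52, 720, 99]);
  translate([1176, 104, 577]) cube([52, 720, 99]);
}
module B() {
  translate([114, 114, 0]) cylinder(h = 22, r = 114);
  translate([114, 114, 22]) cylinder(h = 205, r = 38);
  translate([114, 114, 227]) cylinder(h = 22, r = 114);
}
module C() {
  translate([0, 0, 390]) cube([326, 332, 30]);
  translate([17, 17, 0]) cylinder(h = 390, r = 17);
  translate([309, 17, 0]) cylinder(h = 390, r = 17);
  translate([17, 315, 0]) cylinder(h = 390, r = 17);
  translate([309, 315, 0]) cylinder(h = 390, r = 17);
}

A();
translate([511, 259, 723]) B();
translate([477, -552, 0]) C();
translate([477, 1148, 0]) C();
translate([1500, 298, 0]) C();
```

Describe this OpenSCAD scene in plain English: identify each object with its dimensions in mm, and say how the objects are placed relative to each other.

A is a rectangular dining table. The top is 1280×928×47 mm with its upper surface at z = 723 mm. It stands on four 52×52 mm square legs, each inset 52 mm from the nearest pair of top edges, running from the floor to the underside of the top. Four apron rails, 52 mm thick and 99 mm tall, run between adjacent legs with their top edges flush with the underside of the top and their outer faces flush with the legs' outer faces.

B is a spool: two coaxial disc flanges of radius 114 mm and thickness 22 mm, joined by a core cylinder of radius 38 mm and height 205 mm. The lower flange rests on z = 0 and the three cylinders share a vertical axis.

C is a four-legged stool. The seat is a 326×332×30 mm slab whose top surface is at z = 420 mm; four round legs, each 34 mm in diameter, run from the floor (z = 0) to the underside of the seat, each leg's axis is inset half a diameter from the nearest pair of seat edges (so the leg's bounding box is flush with the corner).

The spool is on top of the table. Three stools sit around the table at the −y, +y, +x sides.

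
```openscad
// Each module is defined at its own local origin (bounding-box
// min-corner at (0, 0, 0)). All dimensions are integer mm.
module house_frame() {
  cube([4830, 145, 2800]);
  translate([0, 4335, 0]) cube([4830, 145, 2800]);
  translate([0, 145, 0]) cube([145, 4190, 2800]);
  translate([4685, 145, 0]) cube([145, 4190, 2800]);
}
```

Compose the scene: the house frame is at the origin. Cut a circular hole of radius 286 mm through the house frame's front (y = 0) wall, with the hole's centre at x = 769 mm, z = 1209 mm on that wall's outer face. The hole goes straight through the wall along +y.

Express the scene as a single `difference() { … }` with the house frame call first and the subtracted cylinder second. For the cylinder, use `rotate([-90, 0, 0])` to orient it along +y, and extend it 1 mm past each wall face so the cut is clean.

difference() {
  house_frame();
  translate([769, -1, 1209]) rotate([-90, 0, 0]) cylinder(h = 147, r = 286);
}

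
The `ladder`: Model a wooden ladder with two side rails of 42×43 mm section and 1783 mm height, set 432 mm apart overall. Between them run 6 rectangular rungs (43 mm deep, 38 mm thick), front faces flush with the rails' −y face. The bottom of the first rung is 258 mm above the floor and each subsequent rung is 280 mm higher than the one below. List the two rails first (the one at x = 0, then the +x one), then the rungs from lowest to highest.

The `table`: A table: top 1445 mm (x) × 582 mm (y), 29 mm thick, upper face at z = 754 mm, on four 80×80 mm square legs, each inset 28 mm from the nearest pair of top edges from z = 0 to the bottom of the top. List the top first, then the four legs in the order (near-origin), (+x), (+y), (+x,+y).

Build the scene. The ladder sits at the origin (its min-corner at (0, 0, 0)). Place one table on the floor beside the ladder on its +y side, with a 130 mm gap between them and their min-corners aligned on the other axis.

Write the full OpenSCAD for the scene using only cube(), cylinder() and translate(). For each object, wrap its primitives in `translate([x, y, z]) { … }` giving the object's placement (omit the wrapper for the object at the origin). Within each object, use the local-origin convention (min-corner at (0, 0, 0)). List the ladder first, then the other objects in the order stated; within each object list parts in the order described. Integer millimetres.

cube([42, 43, 1783]);
translate([390, 0, 0]) cube([42, 43, 1783]);
translate([42, 0, 258]) cube([348, 43, 38]);
translate([42, 0, 538]) cube([348, 43, 38]);
translate([42, 0, 818]) cube([348, 43, 38]);
translate([42, 0, 1098]) cube([348, 43, 38]);
translate([42, 0, 1378]) cube([348, 43, 38]);
translate([42, 0, 1658]) cube([348, 43, 38]);
translate([0, 173, 0]) {
  translate([0, 0, 725]) cube([1445, 582, 29]);
  translate([28, 28, 0]) cube([80, 80, 725]);
  translate([1337, 28, 0]) cube([80, 80, 725]);
  translate([28, 474, 0]) cube([80, 80, 725]);
  translate([1337, 474, 0]) cube([80, 80, 725]);
}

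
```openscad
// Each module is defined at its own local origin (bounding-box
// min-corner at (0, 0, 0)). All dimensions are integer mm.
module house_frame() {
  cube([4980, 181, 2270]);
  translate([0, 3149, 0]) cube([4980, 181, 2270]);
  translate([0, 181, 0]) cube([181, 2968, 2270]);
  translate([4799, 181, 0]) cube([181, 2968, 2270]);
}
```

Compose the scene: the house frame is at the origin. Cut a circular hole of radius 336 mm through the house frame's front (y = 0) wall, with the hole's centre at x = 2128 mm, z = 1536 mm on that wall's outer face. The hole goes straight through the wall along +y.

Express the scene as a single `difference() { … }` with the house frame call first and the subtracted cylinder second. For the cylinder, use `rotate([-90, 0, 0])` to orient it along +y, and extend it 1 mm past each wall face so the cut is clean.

difference() {
  house_frame();
  translate([2128, -1, 1536]) rotate([-90, 0, 0]) cylinder(h = 183, r = 336);
}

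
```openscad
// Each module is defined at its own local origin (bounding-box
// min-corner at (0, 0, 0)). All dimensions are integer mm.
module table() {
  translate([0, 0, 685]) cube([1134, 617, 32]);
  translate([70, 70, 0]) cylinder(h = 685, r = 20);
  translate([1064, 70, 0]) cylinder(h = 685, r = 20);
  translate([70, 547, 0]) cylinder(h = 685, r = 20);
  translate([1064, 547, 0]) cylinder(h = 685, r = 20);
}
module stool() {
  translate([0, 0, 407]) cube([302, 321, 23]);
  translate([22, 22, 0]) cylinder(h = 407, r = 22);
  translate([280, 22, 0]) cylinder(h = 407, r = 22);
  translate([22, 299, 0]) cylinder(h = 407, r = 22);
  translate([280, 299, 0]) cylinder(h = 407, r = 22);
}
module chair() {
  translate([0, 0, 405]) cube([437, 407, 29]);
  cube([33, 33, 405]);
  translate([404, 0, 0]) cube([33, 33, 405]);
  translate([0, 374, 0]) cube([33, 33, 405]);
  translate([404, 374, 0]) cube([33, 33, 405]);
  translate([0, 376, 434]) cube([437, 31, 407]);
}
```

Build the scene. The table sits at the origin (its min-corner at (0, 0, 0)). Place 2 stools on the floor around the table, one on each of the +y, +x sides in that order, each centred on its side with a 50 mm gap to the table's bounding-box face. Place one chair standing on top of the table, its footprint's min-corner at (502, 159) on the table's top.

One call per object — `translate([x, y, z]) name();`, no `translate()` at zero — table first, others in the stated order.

table();
translate([416, 667, 0]) stool();
translate([1184, 148, 0]) stool();
translate([502, 159, 717]) chair();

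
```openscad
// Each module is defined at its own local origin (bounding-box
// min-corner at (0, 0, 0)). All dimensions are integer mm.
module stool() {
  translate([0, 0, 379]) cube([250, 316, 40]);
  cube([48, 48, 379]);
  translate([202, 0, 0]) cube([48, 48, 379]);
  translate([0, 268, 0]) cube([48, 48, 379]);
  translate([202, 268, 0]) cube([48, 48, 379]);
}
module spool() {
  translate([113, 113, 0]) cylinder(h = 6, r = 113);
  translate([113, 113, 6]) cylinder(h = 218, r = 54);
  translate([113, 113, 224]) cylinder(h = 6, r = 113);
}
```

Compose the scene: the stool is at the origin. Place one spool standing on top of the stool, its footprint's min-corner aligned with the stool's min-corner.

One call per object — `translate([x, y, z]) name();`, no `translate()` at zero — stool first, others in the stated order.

stool();
translate([0, 0, 419]) spool();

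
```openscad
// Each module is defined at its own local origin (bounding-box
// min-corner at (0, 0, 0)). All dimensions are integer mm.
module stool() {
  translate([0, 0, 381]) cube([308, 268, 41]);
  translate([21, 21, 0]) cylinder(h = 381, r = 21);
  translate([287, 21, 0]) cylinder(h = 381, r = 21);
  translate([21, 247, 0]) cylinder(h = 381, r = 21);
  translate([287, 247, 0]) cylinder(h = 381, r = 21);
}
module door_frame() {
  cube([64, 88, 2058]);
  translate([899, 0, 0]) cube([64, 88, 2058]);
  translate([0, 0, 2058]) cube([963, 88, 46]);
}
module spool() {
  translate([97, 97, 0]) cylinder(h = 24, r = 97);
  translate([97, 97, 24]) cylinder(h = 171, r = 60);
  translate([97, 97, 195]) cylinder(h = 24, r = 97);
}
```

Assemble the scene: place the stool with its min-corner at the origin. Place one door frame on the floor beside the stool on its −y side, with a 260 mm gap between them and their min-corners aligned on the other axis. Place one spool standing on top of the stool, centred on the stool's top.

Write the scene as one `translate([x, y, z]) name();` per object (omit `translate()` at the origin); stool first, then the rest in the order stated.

stool();
translate([0, -348, 0]) door_frame();
translate([57, 37, 422]) spool();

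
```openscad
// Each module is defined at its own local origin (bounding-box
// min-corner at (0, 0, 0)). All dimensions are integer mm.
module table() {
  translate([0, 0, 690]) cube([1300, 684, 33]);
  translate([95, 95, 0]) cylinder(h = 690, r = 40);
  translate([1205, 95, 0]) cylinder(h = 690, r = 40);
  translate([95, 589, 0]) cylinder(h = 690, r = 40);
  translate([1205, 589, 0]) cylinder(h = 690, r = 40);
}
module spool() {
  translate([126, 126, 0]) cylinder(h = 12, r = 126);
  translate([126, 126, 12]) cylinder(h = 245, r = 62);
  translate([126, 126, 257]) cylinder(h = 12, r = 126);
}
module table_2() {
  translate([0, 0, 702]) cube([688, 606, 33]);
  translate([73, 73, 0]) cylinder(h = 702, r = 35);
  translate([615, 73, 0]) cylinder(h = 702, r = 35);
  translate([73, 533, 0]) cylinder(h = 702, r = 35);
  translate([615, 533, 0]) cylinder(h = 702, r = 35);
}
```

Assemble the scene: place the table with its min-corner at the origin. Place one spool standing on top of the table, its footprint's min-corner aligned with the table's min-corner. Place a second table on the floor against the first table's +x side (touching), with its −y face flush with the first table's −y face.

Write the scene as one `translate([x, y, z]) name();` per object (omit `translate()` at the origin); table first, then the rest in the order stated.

table();
translate([0, 0, 723]) spool();
translate([1300, 0, 0]) table_2();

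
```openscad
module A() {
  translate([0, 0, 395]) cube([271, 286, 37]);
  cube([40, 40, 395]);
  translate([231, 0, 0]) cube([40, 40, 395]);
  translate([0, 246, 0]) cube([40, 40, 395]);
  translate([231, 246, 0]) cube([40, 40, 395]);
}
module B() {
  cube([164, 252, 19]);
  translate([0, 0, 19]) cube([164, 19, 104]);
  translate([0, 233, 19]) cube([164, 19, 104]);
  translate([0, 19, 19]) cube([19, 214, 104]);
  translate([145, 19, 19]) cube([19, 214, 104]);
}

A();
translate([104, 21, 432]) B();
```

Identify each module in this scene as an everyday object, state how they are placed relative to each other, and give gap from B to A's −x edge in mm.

The open box's min-x is at 104; the stool's min-x is 0; gap = 104 mm.

A is a stool. B is an open box. The open box is on top of the stool. The gap from the open box to the stool's −x edge is 104 mm.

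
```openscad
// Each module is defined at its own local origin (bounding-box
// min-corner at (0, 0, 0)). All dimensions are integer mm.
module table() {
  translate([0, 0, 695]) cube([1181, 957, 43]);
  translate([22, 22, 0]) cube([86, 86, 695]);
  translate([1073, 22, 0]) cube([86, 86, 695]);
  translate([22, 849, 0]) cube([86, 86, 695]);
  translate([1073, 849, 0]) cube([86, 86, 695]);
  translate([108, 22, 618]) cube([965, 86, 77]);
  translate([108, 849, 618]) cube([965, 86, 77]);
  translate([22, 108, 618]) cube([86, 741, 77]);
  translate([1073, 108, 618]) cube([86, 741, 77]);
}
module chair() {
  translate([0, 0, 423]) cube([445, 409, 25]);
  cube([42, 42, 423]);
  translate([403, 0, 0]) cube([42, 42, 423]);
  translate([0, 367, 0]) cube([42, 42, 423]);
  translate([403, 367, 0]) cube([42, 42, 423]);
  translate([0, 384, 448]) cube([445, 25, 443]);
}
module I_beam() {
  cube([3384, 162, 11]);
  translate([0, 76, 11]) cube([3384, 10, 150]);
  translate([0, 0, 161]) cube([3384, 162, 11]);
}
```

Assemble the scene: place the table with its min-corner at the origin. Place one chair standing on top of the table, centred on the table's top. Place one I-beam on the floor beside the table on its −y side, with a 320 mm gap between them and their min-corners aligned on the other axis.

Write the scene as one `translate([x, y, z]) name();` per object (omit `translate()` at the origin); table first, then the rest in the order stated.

table();
translate([368, 274, 738]) chair();
translate([0, -482, 0]) I_beam();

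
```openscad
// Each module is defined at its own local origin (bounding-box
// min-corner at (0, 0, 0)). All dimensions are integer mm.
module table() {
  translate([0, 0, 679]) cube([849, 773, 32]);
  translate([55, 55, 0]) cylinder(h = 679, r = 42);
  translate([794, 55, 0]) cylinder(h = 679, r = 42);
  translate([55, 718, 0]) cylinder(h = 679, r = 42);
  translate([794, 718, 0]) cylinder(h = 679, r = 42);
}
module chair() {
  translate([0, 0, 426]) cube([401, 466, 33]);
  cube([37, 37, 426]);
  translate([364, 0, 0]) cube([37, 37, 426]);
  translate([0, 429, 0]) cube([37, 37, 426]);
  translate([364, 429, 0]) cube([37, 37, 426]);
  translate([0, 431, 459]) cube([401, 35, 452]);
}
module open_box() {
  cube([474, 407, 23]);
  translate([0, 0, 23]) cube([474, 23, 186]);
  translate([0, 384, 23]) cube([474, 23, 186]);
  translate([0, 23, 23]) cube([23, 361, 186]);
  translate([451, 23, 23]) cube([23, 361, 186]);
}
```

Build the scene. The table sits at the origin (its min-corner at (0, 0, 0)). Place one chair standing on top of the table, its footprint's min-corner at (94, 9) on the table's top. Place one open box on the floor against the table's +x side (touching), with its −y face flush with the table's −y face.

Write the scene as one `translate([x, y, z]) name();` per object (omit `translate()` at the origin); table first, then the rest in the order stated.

table();
translate([94, 9, 711]) chair();
translate([849, 0, 0]) open_box();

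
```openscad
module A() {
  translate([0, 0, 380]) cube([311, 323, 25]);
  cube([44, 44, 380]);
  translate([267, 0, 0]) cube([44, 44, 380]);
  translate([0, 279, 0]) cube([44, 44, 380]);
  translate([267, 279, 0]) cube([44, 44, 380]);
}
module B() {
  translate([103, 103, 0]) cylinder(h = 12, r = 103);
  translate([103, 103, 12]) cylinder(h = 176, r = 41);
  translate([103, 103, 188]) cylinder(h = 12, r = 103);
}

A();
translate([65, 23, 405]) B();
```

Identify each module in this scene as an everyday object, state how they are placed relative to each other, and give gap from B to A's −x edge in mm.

The spool's min-x is at 65; the stool's min-x is 0; gap = 65 mm.

A is a stool. B is a spool. The spool is on top of the stool. The gap from the spool to the stool's −x edge is 65 mm.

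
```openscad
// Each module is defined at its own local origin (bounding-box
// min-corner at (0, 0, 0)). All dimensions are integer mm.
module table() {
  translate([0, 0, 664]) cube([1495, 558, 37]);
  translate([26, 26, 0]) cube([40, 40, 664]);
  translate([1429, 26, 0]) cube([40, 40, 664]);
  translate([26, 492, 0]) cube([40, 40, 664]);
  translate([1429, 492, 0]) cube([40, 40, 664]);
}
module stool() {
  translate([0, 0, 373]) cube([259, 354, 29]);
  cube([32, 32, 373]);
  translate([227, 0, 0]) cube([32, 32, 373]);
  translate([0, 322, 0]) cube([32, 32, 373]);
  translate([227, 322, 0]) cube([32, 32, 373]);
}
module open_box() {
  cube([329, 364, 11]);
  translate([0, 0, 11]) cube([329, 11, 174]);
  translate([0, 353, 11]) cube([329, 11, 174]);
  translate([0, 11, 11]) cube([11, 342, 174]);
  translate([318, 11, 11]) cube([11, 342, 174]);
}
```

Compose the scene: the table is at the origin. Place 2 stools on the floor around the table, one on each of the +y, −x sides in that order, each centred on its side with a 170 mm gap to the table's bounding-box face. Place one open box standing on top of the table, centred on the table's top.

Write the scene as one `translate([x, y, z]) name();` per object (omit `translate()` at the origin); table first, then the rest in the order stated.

table();
translate([618, 728, 0]) stool();
translate([-429, 102, 0]) stool();
translate([583, 97, 701]) open_box();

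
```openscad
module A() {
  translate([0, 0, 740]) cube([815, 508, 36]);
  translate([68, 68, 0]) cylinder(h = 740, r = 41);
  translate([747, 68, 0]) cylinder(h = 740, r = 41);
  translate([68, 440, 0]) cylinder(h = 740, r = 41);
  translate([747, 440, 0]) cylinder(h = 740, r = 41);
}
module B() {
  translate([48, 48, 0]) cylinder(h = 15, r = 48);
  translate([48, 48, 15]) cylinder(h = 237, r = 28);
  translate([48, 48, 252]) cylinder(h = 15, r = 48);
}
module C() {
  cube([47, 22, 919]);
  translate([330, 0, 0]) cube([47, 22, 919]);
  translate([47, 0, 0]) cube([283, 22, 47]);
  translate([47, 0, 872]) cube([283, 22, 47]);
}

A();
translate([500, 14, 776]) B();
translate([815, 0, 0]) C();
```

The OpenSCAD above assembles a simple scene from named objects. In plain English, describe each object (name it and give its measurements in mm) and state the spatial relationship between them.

A is a table: top 815 mm (x) × 508 mm (y), 36 mm thick, upper face at z = 776 mm, on four round legs of 82 mm diameter, each leg's bounding box inset 27 mm from the nearest pair of top edges, running from z = 0 to the bottom of the top.

B is a spool: two coaxial disc flanges of radius 48 mm and thickness 15 mm, joined by a core cylinder of radius 28 mm and height 237 mm. The lower flange rests on z = 0 and the three cylinders share a vertical axis.

C is a rectangular picture frame lying in the x–z plane (depth along y). The opening is 283 mm wide (x) by 825 mm tall (z), surrounded by a border 47 mm wide on all four sides. The frame is 22 mm deep and is made of two full-height vertical stiles with two horizontal rails fitted between them.

The spool is on top of the table. The picture frame is against the table's +x side, with their −y faces flush.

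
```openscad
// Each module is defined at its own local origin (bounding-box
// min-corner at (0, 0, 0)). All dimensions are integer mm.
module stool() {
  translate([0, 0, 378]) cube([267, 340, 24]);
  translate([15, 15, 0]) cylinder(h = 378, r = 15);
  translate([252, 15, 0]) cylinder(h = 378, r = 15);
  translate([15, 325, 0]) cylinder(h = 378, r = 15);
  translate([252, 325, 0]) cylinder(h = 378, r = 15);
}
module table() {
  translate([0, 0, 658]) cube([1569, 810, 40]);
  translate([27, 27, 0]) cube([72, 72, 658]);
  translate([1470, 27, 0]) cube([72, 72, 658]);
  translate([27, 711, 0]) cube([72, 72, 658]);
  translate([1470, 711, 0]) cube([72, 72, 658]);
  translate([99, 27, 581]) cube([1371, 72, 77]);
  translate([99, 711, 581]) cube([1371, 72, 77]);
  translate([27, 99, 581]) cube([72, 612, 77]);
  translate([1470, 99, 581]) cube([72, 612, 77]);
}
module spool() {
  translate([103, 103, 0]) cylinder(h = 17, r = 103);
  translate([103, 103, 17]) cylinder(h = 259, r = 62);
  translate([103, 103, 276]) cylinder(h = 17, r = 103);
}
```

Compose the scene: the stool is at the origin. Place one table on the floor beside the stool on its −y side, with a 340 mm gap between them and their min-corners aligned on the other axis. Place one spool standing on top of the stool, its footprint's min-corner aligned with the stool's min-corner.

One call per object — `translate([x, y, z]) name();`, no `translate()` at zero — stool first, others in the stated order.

stool();
translate([0, -1150, 0]) table();
translate([0, 0, 402]) spool();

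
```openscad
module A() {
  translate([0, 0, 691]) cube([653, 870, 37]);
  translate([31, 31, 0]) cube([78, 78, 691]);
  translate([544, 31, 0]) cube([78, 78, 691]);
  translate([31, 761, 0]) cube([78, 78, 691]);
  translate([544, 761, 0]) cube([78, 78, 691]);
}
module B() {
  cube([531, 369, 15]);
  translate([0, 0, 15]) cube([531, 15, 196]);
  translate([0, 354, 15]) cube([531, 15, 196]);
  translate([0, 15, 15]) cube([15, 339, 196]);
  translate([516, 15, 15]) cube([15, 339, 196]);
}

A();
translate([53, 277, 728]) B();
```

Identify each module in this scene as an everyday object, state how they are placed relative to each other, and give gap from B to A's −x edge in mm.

The open box's min-x is at 53; the table's min-x is 0; gap = 53 mm.

A is a table. B is an open box. The open box is on top of the table. The gap from the open box to the table's −x edge is 53 mm.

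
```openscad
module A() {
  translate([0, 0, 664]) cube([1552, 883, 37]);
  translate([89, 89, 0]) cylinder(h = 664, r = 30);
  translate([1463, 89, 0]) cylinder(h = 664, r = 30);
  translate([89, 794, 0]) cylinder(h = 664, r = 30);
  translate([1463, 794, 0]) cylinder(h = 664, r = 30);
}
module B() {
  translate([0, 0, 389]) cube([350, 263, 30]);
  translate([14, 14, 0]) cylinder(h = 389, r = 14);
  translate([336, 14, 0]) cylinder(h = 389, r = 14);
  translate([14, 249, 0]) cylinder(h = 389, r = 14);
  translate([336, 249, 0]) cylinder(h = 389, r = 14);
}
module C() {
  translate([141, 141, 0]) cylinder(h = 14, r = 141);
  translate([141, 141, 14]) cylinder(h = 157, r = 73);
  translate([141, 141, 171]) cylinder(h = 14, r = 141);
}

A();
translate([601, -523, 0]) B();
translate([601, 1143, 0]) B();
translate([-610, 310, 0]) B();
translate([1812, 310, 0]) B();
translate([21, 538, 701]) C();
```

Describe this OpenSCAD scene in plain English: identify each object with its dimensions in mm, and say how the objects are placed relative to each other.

A is a table: top 1552 mm (x) × 883 mm (y), 37 mm thick, upper face at z = 701 mm, on four round legs of 60 mm diameter, each leg's bounding box inset 59 mm from the nearest pair of top edges, running from z = 0 to the bottom of the top.

B is a four-legged stool. The seat is a 350×263×30 mm slab whose top surface is at z = 419 mm; four round legs, each 28 mm in diameter, run from the floor (z = 0) to the underside of the seat, each leg's axis is inset half a diameter from the nearest pair of seat edges (so the leg's bounding box is flush with the corner).

C is a spool: two coaxial disc flanges of radius 141 mm and thickness 14 mm, joined by a core cylinder of radius 73 mm and height 157 mm. The lower flange rests on z = 0 and the three cylinders share a vertical axis.

Four stools sit around the table at the −y, +y, −x, +x sides. The spool is on top of the table.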